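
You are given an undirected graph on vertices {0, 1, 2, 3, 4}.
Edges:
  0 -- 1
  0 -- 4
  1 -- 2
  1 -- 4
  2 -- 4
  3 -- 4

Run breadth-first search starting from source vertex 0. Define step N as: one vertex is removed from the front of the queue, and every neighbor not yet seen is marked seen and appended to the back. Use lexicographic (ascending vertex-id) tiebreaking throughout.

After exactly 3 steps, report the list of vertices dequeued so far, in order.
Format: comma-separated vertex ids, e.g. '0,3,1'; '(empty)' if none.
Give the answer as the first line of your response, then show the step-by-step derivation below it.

0,1,4

step 1: dequeue 0; queue=[1,4]; order=0
step 2: dequeue 1; queue=[4,2]; order=0,1
step 3: dequeue 4; queue=[2,3]; order=0,1,4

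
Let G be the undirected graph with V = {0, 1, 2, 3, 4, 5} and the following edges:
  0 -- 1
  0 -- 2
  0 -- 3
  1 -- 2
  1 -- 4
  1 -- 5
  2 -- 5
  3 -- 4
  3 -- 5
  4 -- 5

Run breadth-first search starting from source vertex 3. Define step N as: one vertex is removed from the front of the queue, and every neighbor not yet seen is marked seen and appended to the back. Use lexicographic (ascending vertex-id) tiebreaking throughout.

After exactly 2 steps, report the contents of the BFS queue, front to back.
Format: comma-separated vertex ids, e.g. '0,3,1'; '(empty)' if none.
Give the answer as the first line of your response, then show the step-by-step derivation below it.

4,5,1,2

step 1: dequeue 3; queue=[0,4,5]; order=3
step 2: dequeue 0; queue=[4,5,1,2]; order=3,0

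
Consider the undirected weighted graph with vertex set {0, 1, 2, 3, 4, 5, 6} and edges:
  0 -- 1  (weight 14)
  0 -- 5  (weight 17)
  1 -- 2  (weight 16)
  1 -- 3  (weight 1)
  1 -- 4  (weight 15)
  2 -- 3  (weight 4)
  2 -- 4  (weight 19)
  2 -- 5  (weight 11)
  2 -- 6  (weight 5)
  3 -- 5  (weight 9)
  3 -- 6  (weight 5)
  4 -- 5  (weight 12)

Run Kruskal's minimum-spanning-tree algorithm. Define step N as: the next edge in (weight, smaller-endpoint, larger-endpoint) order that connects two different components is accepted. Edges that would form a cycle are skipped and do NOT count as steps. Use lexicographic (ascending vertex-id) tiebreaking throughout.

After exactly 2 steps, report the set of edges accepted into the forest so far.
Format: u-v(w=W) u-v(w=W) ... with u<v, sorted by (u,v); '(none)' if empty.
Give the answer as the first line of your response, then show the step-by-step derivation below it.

1-3(w=1) 2-3(w=4)

step 1: add edge 1-3 (w=1); MST = {1-3(w=1)}
step 2: add edge 2-3 (w=4); MST = {1-3(w=1) 2-3(w=4)}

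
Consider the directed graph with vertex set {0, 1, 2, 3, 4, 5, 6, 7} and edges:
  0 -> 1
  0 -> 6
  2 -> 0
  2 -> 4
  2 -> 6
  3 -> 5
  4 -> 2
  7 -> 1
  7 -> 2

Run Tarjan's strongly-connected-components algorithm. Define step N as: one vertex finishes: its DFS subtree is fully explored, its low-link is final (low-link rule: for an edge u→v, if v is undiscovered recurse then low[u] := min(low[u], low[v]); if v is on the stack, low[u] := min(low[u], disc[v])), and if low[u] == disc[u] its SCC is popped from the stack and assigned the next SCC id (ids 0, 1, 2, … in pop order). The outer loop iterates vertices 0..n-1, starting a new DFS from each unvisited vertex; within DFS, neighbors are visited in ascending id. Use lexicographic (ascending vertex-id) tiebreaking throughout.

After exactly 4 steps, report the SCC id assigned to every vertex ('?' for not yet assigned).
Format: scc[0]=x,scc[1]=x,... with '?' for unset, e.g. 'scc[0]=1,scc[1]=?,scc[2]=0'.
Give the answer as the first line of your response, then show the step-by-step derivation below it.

scc[0]=2,scc[1]=0,scc[2]=?,scc[3]=?,scc[4]=?,scc[5]=?,scc[6]=1,scc[7]=?

step 1: low=(low[0]=0,low[1]=1,low[2]=?,low[3]=?,low[4]=?,low[5]=?,low[6]=?,low[7]=?); scc=(scc[0]=?,scc[1]=0,scc[2]=?,scc[3]=?,scc[4]=?,scc[5]=?,scc[6]=?,scc[7]=?)
step 2: low=(low[0]=0,low[1]=1,low[2]=?,low[3]=?,low[4]=?,low[5]=?,low[6]=2,low[7]=?); scc=(scc[0]=?,scc[1]=0,scc[2]=?,scc[3]=?,scc[4]=?,scc[5]=?,scc[6]=1,scc[7]=?)
step 3: low=(low[0]=0,low[1]=1,low[2]=?,low[3]=?,low[4]=?,low[5]=?,low[6]=2,low[7]=?); scc=(scc[0]=2,scc[1]=0,scc[2]=?,scc[3]=?,scc[4]=?,scc[5]=?,scc[6]=1,scc[7]=?)
step 4: low=(low[0]=0,low[1]=1,low[2]=3,low[3]=?,low[4]=3,low[5]=?,low[6]=2,low[7]=?); scc=(scc[0]=2,scc[1]=0,scc[2]=?,scc[3]=?,scc[4]=?,scc[5]=?,scc[6]=1,scc[7]=?)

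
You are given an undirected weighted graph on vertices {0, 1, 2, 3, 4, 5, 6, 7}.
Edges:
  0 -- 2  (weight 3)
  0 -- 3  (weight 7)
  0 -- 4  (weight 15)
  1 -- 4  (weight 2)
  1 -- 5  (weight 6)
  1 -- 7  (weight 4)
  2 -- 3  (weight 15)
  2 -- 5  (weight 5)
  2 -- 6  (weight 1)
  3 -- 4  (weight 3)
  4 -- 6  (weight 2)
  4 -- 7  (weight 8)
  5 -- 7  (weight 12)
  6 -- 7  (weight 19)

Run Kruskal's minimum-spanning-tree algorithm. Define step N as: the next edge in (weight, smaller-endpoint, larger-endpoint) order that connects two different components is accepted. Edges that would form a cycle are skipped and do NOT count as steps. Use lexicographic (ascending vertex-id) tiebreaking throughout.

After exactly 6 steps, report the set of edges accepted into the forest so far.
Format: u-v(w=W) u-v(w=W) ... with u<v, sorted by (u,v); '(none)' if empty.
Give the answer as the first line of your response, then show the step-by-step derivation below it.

0-2(w=3) 1-4(w=2) 1-7(w=4) 2-6(w=1) 3-4(w=3) 4-6(w=2)

step 1: add edge 2-6 (w=1); MST = {2-6(w=1)}
step 2: add edge 1-4 (w=2); MST = {1-4(w=2) 2-6(w=1)}
step 3: add edge 4-6 (w=2); MST = {1-4(w=2) 2-6(w=1) 4-6(w=2)}
step 4: add edge 0-2 (w=3); MST = {0-2(w=3) 1-4(w=2) 2-6(w=1) 4-6(w=2)}
step 5: add edge 3-4 (w=3); MST = {0-2(w=3) 1-4(w=2) 2-6(w=1) 3-4(w=3) 4-6(w=2)}
step 6: add edge 1-7 (w=4); MST = {0-2(w=3) 1-4(w=2) 1-7(w=4) 2-6(w=1) 3-4(w=3) 4-6(w=2)}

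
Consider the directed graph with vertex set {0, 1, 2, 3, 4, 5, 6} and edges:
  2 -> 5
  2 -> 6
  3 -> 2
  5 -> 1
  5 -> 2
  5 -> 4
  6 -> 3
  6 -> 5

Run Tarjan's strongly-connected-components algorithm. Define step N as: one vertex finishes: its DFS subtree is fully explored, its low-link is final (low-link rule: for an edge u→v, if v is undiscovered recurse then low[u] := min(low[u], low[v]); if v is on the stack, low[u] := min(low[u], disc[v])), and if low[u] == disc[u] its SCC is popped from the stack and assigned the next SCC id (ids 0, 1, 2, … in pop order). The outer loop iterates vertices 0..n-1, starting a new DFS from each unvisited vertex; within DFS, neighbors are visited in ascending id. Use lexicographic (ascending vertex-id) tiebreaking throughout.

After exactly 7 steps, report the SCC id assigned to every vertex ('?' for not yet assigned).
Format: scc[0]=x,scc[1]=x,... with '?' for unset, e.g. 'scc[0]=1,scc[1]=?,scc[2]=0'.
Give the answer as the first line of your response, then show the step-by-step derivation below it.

scc[0]=0,scc[1]=1,scc[2]=3,scc[3]=3,scc[4]=2,scc[5]=3,scc[6]=3

step 1: low=(low[0]=0,low[1]=?,low[2]=?,low[3]=?,low[4]=?,low[5]=?,low[6]=?); scc=(scc[0]=0,scc[1]=?,scc[2]=?,scc[3]=?,scc[4]=?,scc[5]=?,scc[6]=?)
step 2: low=(low[0]=0,low[1]=1,low[2]=?,low[3]=?,low[4]=?,low[5]=?,low[6]=?); scc=(scc[0]=0,scc[1]=1,scc[2]=?,scc[3]=?,scc[4]=?,scc[5]=?,scc[6]=?)
step 3: low=(low[0]=0,low[1]=1,low[2]=2,low[3]=?,low[4]=4,low[5]=2,low[6]=?); scc=(scc[0]=0,scc[1]=1,scc[2]=?,scc[3]=?,scc[4]=2,scc[5]=?,scc[6]=?)
step 4: low=(low[0]=0,low[1]=1,low[2]=2,low[3]=?,low[4]=4,low[5]=2,low[6]=?); scc=(scc[0]=0,scc[1]=1,scc[2]=?,scc[3]=?,scc[4]=2,scc[5]=?,scc[6]=?)
step 5: low=(low[0]=0,low[1]=1,low[2]=2,low[3]=2,low[4]=4,low[5]=2,low[6]=5); scc=(scc[0]=0,scc[1]=1,scc[2]=?,scc[3]=?,scc[4]=2,scc[5]=?,scc[6]=?)
step 6: low=(low[0]=0,low[1]=1,low[2]=2,low[3]=2,low[4]=4,low[5]=2,low[6]=2); scc=(scc[0]=0,scc[1]=1,scc[2]=?,scc[3]=?,scc[4]=2,scc[5]=?,scc[6]=?)
step 7: low=(low[0]=0,low[1]=1,low[2]=2,low[3]=2,low[4]=4,low[5]=2,low[6]=2); scc=(scc[0]=0,scc[1]=1,scc[2]=3,scc[3]=3,scc[4]=2,scc[5]=3,scc[6]=3)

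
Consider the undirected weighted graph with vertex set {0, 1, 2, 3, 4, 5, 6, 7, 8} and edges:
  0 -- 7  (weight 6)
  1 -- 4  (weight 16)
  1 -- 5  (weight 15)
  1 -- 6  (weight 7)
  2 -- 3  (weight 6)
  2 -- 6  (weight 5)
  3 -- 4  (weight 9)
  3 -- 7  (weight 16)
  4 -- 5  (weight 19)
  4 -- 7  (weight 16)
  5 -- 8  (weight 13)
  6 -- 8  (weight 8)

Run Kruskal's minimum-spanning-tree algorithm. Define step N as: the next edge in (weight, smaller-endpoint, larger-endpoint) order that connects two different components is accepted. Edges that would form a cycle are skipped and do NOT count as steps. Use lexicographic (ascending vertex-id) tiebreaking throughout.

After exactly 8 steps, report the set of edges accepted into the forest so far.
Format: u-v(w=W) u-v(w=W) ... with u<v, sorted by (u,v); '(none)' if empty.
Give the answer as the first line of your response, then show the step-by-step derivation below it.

0-7(w=6) 1-6(w=7) 2-3(w=6) 2-6(w=5) 3-4(w=9) 3-7(w=16) 5-8(w=13) 6-8(w=8)

step 1: add edge 2-6 (w=5); MST = {2-6(w=5)}
step 2: add edge 0-7 (w=6); MST = {0-7(w=6) 2-6(w=5)}
step 3: add edge 2-3 (w=6); MST = {0-7(w=6) 2-3(w=6) 2-6(w=5)}
step 4: add edge 1-6 (w=7); MST = {0-7(w=6) 1-6(w=7) 2-3(w=6) 2-6(w=5)}
step 5: add edge 6-8 (w=8); MST = {0-7(w=6) 1-6(w=7) 2-3(w=6) 2-6(w=5) 6-8(w=8)}
step 6: add edge 3-4 (w=9); MST = {0-7(w=6) 1-6(w=7) 2-3(w=6) 2-6(w=5) 3-4(w=9) 6-8(w=8)}
step 7: add edge 5-8 (w=13); MST = {0-7(w=6) 1-6(w=7) 2-3(w=6) 2-6(w=5) 3-4(w=9) 5-8(w=13) 6-8(w=8)}
step 8: add edge 3-7 (w=16); MST = {0-7(w=6) 1-6(w=7) 2-3(w=6) 2-6(w=5) 3-4(w=9) 3-7(w=16) 5-8(w=13) 6-8(w=8)}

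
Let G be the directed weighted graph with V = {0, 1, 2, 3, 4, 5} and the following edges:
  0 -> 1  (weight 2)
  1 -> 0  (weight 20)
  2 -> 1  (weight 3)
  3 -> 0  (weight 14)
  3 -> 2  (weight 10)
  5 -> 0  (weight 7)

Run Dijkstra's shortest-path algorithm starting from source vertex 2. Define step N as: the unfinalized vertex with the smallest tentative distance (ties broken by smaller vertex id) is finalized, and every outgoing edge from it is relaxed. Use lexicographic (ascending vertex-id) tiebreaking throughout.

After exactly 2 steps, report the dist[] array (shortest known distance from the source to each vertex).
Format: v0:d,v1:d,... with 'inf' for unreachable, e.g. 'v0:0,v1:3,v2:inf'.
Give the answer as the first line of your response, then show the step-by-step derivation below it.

v0:23,v1:3,v2:0,v3:inf,v4:inf,v5:inf

step 1: dist = v0:inf,v1:3,v2:0,v3:inf,v4:inf,v5:inf
step 2: dist = v0:23,v1:3,v2:0,v3:inf,v4:inf,v5:inf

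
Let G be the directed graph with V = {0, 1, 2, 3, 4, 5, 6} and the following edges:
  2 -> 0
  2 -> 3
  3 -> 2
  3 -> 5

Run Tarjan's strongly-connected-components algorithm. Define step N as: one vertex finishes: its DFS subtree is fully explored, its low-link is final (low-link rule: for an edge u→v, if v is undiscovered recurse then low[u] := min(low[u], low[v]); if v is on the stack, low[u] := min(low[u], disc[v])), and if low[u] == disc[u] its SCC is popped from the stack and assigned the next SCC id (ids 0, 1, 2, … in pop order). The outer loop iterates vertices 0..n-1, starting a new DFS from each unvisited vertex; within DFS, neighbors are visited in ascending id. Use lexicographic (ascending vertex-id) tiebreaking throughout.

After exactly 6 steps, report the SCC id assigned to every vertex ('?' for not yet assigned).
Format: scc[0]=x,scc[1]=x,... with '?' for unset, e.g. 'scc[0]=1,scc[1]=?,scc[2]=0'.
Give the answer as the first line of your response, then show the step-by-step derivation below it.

scc[0]=0,scc[1]=1,scc[2]=3,scc[3]=3,scc[4]=4,scc[5]=2,scc[6]=?

step 1: low=(low[0]=0,low[1]=?,low[2]=?,low[3]=?,low[4]=?,low[5]=?,low[6]=?); scc=(scc[0]=0,scc[1]=?,scc[2]=?,scc[3]=?,scc[4]=?,scc[5]=?,scc[6]=?)
step 2: low=(low[0]=0,low[1]=1,low[2]=?,low[3]=?,low[4]=?,low[5]=?,low[6]=?); scc=(scc[0]=0,scc[1]=1,scc[2]=?,scc[3]=?,scc[4]=?,scc[5]=?,scc[6]=?)
step 3: low=(low[0]=0,low[1]=1,low[2]=2,low[3]=2,low[4]=?,low[5]=4,low[6]=?); scc=(scc[0]=0,scc[1]=1,scc[2]=?,scc[3]=?,scc[4]=?,scc[5]=2,scc[6]=?)
step 4: low=(low[0]=0,low[1]=1,low[2]=2,low[3]=2,low[4]=?,low[5]=4,low[6]=?); scc=(scc[0]=0,scc[1]=1,scc[2]=?,scc[3]=?,scc[4]=?,scc[5]=2,scc[6]=?)
step 5: low=(low[0]=0,low[1]=1,low[2]=2,low[3]=2,low[4]=?,low[5]=4,low[6]=?); scc=(scc[0]=0,scc[1]=1,scc[2]=3,scc[3]=3,scc[4]=?,scc[5]=2,scc[6]=?)
step 6: low=(low[0]=0,low[1]=1,low[2]=2,low[3]=2,low[4]=5,low[5]=4,low[6]=?); scc=(scc[0]=0,scc[1]=1,scc[2]=3,scc[3]=3,scc[4]=4,scc[5]=2,scc[6]=?)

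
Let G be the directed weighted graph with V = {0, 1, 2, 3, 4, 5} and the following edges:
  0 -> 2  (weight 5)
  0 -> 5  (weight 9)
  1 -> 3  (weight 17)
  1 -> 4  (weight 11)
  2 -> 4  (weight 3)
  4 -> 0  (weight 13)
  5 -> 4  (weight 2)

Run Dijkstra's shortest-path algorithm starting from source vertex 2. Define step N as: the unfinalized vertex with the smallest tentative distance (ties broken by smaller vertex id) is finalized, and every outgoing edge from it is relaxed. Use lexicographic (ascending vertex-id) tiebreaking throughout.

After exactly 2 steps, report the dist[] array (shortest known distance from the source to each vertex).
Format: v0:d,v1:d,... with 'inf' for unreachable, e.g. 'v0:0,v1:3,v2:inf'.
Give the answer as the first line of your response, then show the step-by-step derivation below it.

v0:16,v1:inf,v2:0,v3:inf,v4:3,v5:inf

step 1: dist = v0:inf,v1:inf,v2:0,v3:inf,v4:3,v5:inf
step 2: dist = v0:16,v1:inf,v2:0,v3:inf,v4:3,v5:inf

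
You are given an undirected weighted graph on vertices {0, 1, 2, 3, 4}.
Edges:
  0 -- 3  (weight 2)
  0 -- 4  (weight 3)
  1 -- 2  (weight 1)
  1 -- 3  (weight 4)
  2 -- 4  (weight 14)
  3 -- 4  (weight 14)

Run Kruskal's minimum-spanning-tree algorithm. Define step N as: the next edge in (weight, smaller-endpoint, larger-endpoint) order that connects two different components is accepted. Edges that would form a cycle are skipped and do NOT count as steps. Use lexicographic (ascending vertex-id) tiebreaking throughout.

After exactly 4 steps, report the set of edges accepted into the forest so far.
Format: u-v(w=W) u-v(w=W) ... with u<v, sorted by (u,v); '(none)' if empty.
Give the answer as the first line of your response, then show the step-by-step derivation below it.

0-3(w=2) 0-4(w=3) 1-2(w=1) 1-3(w=4)

step 1: add edge 1-2 (w=1); MST = {1-2(w=1)}
step 2: add edge 0-3 (w=2); MST = {0-3(w=2) 1-2(w=1)}
step 3: add edge 0-4 (w=3); MST = {0-3(w=2) 0-4(w=3) 1-2(w=1)}
step 4: add edge 1-3 (w=4); MST = {0-3(w=2) 0-4(w=3) 1-2(w=1) 1-3(w=4)}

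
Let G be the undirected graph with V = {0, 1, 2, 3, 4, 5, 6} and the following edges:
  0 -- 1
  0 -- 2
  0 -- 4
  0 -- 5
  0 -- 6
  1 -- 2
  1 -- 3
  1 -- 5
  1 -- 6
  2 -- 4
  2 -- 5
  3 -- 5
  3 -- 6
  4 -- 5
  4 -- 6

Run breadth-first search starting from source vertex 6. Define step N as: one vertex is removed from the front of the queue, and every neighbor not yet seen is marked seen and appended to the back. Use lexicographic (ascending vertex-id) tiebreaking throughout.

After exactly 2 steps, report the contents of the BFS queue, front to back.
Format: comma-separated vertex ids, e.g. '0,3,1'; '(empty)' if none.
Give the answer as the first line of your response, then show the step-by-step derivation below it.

1,3,4,2,5

step 1: dequeue 6; queue=[0,1,3,4]; order=6
step 2: dequeue 0; queue=[1,3,4,2,5]; order=6,0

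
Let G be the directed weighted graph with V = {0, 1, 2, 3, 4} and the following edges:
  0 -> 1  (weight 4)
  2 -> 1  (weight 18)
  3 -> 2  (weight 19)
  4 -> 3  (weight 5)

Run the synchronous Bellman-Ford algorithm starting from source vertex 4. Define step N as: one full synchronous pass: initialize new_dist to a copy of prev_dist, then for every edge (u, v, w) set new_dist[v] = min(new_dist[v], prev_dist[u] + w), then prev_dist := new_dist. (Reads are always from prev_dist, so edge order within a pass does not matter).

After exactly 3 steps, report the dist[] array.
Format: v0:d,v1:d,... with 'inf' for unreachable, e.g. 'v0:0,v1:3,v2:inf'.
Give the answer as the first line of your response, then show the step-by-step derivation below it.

v0:inf,v1:42,v2:24,v3:5,v4:0

step 1: dist = v0:inf,v1:inf,v2:inf,v3:5,v4:0
step 2: dist = v0:inf,v1:inf,v2:24,v3:5,v4:0
step 3: dist = v0:inf,v1:42,v2:24,v3:5,v4:0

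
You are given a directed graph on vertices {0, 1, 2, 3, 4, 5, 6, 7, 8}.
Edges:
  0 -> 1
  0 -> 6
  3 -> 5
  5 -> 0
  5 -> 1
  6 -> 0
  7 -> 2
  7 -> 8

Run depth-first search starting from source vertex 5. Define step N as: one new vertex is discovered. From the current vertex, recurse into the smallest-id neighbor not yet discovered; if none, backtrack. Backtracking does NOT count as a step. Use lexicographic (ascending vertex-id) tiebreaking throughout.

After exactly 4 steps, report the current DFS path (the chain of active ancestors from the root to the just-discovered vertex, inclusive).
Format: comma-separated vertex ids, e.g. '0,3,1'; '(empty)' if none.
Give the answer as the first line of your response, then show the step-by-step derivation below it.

5,0,6

step 1: discover 5; path=5; order=5
step 2: discover 0; path=5>0; order=5,0
step 3: discover 1; path=5>0>1; order=5,0,1
step 4: discover 6; path=5>0>6; order=5,0,1,6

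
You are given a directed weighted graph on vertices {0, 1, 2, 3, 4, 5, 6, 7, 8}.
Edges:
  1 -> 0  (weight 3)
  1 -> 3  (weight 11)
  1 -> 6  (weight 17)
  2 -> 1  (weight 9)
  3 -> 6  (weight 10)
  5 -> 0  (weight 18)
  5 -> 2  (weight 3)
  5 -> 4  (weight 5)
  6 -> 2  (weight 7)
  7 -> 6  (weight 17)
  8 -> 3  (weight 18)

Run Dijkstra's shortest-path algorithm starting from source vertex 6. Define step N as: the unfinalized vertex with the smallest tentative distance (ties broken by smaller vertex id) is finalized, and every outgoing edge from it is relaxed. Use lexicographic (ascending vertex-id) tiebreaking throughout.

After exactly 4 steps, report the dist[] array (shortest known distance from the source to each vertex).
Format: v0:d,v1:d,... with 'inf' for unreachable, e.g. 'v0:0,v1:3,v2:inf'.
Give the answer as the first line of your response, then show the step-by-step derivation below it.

v0:19,v1:16,v2:7,v3:27,v4:inf,v5:inf,v6:0,v7:inf,v8:inf

step 1: dist = v0:inf,v1:inf,v2:7,v3:inf,v4:inf,v5:inf,v6:0,v7:inf,v8:inf
step 2: dist = v0:inf,v1:16,v2:7,v3:inf,v4:inf,v5:inf,v6:0,v7:inf,v8:inf
step 3: dist = v0:19,v1:16,v2:7,v3:27,v4:inf,v5:inf,v6:0,v7:inf,v8:inf
step 4: dist = v0:19,v1:16,v2:7,v3:27,v4:inf,v5:inf,v6:0,v7:inf,v8:inf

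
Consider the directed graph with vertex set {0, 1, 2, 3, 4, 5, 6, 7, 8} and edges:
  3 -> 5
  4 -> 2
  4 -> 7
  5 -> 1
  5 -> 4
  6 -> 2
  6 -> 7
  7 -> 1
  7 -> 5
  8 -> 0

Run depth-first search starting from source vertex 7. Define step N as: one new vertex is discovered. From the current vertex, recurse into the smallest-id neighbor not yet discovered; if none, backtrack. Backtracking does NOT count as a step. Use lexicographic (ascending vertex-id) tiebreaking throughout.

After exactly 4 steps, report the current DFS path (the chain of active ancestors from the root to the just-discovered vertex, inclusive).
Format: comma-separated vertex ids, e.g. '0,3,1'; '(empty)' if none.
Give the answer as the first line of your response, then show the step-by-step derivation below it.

7,5,4

step 1: discover 7; path=7; order=7
step 2: discover 1; path=7>1; order=7,1
step 3: discover 5; path=7>5; order=7,1,5
step 4: discover 4; path=7>5>4; order=7,1,5,4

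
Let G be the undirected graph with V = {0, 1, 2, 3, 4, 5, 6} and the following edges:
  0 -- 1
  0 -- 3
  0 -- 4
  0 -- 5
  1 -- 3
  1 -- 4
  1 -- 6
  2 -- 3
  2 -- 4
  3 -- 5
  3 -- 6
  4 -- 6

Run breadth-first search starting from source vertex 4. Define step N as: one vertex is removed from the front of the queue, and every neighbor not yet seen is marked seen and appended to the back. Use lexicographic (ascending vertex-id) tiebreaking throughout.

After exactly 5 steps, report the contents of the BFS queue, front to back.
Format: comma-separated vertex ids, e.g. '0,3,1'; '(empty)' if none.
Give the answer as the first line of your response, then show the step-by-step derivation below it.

3,5

step 1: dequeue 4; queue=[0,1,2,6]; order=4
step 2: dequeue 0; queue=[1,2,6,3,5]; order=4,0
step 3: dequeue 1; queue=[2,6,3,5]; order=4,0,1
step 4: dequeue 2; queue=[6,3,5]; order=4,0,1,2
step 5: dequeue 6; queue=[3,5]; order=4,0,1,2,6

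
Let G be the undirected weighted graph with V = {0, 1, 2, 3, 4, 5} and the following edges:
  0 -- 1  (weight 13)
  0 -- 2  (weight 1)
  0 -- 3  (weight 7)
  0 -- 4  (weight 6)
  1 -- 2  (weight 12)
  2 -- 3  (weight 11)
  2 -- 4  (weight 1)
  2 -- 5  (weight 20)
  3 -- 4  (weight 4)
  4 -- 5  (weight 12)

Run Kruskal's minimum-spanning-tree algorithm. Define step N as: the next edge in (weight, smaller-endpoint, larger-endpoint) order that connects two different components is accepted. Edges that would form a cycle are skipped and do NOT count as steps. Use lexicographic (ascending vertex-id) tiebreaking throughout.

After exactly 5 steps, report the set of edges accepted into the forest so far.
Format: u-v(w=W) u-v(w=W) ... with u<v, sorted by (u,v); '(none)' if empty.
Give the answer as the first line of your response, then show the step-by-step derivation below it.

0-2(w=1) 1-2(w=12) 2-4(w=1) 3-4(w=4) 4-5(w=12)

step 1: add edge 0-2 (w=1); MST = {0-2(w=1)}
step 2: add edge 2-4 (w=1); MST = {0-2(w=1) 2-4(w=1)}
step 3: add edge 3-4 (w=4); MST = {0-2(w=1) 2-4(w=1) 3-4(w=4)}
step 4: add edge 1-2 (w=12); MST = {0-2(w=1) 1-2(w=12) 2-4(w=1) 3-4(w=4)}
step 5: add edge 4-5 (w=12); MST = {0-2(w=1) 1-2(w=12) 2-4(w=1) 3-4(w=4) 4-5(w=12)}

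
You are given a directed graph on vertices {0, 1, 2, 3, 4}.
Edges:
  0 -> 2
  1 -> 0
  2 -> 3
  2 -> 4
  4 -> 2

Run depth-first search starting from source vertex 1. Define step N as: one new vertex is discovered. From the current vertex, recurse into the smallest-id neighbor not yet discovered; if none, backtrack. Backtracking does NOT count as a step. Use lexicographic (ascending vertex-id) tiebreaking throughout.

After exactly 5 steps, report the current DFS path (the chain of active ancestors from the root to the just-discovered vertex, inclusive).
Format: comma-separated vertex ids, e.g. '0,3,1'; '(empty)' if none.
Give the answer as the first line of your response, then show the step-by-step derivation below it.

1,0,2,4

step 1: discover 1; path=1; order=1
step 2: discover 0; path=1>0; order=1,0
step 3: discover 2; path=1>0>2; order=1,0,2
step 4: discover 3; path=1>0>2>3; order=1,0,2,3
step 5: discover 4; path=1>0>2>4; order=1,0,2,3,4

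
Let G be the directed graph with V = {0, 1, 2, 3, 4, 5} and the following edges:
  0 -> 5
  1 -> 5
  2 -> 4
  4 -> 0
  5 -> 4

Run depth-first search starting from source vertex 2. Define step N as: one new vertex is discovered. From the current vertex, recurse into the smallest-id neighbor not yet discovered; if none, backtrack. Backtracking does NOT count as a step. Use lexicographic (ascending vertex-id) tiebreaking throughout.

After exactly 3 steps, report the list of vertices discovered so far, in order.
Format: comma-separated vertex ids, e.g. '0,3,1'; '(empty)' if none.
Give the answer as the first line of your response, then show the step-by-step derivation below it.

2,4,0

step 1: discover 2; path=2; order=2
step 2: discover 4; path=2>4; order=2,4
step 3: discover 0; path=2>4>0; order=2,4,0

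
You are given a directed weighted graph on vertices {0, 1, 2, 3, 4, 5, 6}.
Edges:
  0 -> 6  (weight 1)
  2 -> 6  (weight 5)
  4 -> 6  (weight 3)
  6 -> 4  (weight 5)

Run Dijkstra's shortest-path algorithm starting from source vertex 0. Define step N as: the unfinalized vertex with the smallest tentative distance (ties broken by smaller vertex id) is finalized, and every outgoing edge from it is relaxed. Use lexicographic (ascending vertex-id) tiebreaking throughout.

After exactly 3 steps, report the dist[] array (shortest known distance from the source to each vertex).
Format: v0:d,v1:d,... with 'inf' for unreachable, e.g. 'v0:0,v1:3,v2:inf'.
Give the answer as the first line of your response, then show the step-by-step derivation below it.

v0:0,v1:inf,v2:inf,v3:inf,v4:6,v5:inf,v6:1

step 1: dist = v0:0,v1:inf,v2:inf,v3:inf,v4:inf,v5:inf,v6:1
step 2: dist = v0:0,v1:inf,v2:inf,v3:inf,v4:6,v5:inf,v6:1
step 3: dist = v0:0,v1:inf,v2:inf,v3:inf,v4:6,v5:inf,v6:1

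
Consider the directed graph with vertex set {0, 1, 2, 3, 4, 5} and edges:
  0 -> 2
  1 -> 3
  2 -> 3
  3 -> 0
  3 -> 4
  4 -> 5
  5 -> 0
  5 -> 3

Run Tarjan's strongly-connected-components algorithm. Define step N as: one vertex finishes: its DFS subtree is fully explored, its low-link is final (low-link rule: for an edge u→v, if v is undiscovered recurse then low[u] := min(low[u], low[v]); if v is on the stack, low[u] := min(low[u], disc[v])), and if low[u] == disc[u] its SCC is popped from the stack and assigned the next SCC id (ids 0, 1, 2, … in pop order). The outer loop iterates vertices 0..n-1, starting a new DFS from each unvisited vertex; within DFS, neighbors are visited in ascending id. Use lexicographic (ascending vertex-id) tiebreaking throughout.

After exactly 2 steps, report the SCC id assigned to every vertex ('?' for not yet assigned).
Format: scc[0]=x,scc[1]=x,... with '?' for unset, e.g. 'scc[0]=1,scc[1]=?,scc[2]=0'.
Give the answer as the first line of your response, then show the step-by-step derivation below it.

scc[0]=?,scc[1]=?,scc[2]=?,scc[3]=?,scc[4]=?,scc[5]=?

step 1: low=(low[0]=0,low[1]=?,low[2]=1,low[3]=0,low[4]=3,low[5]=0); scc=(scc[0]=?,scc[1]=?,scc[2]=?,scc[3]=?,scc[4]=?,scc[5]=?)
step 2: low=(low[0]=0,low[1]=?,low[2]=1,low[3]=0,low[4]=0,low[5]=0); scc=(scc[0]=?,scc[1]=?,scc[2]=?,scc[3]=?,scc[4]=?,scc[5]=?)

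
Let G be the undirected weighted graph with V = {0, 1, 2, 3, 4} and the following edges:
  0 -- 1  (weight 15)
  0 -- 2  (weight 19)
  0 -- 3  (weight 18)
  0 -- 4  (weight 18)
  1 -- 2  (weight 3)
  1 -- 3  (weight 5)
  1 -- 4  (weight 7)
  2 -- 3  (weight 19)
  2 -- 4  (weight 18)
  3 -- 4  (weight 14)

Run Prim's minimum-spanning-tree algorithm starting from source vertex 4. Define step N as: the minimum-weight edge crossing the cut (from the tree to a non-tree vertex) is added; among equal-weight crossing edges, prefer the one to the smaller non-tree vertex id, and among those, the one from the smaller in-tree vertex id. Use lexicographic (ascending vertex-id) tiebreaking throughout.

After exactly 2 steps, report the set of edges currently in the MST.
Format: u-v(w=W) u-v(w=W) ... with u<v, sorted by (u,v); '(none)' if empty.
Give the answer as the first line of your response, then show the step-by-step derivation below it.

1-2(w=3) 1-4(w=7)

step 1: add edge 1-4 (w=7); MST = {1-4(w=7)}
step 2: add edge 1-2 (w=3); MST = {1-2(w=3) 1-4(w=7)}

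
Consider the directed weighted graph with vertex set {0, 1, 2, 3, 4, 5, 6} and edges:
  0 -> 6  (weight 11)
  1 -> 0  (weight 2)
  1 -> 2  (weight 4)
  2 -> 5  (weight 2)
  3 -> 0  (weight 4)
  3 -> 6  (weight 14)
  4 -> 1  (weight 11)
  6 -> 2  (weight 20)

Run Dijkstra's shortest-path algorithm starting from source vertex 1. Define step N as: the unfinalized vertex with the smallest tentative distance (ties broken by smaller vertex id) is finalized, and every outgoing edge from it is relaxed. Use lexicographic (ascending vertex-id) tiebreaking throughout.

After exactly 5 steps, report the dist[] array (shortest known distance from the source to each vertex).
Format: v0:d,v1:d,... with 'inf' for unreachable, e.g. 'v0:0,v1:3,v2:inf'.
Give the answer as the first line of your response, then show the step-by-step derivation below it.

v0:2,v1:0,v2:4,v3:inf,v4:inf,v5:6,v6:13

step 1: dist = v0:2,v1:0,v2:4,v3:inf,v4:inf,v5:inf,v6:inf
step 2: dist = v0:2,v1:0,v2:4,v3:inf,v4:inf,v5:inf,v6:13
step 3: dist = v0:2,v1:0,v2:4,v3:inf,v4:inf,v5:6,v6:13
step 4: dist = v0:2,v1:0,v2:4,v3:inf,v4:inf,v5:6,v6:13
step 5: dist = v0:2,v1:0,v2:4,v3:inf,v4:inf,v5:6,v6:13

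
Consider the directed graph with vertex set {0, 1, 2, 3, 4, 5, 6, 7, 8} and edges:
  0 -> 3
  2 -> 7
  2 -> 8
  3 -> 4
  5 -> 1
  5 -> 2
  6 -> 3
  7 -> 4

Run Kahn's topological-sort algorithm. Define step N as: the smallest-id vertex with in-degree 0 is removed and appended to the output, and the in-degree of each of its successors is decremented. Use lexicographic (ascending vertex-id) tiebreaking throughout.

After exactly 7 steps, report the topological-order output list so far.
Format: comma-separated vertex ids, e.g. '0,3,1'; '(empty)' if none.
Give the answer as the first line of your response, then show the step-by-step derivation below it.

0,5,1,2,6,3,7

step 1: output 0; order=[0]; indeg=(0,1,1,1,2,0,0,1,1)
step 2: output 5; order=[0,5]; indeg=(0,0,0,1,2,0,0,1,1)
step 3: output 1; order=[0,5,1]; indeg=(0,0,0,1,2,0,0,1,1)
step 4: output 2; order=[0,5,1,2]; indeg=(0,0,0,1,2,0,0,0,0)
step 5: output 6; order=[0,5,1,2,6]; indeg=(0,0,0,0,2,0,0,0,0)
step 6: output 3; order=[0,5,1,2,6,3]; indeg=(0,0,0,0,1,0,0,0,0)
step 7: output 7; order=[0,5,1,2,6,3,7]; indeg=(0,0,0,0,0,0,0,0,0)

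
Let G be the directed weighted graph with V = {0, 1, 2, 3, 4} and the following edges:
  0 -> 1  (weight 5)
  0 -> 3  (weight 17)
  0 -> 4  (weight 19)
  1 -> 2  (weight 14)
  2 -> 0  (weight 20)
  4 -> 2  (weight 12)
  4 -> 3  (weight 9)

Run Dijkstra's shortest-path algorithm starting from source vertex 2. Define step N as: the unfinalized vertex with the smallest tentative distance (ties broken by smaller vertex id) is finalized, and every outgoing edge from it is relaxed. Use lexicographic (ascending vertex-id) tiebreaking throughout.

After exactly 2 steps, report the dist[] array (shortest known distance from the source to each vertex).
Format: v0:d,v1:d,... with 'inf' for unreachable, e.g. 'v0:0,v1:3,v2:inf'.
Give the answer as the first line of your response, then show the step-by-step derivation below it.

v0:20,v1:25,v2:0,v3:37,v4:39

step 1: dist = v0:20,v1:inf,v2:0,v3:inf,v4:inf
step 2: dist = v0:20,v1:25,v2:0,v3:37,v4:39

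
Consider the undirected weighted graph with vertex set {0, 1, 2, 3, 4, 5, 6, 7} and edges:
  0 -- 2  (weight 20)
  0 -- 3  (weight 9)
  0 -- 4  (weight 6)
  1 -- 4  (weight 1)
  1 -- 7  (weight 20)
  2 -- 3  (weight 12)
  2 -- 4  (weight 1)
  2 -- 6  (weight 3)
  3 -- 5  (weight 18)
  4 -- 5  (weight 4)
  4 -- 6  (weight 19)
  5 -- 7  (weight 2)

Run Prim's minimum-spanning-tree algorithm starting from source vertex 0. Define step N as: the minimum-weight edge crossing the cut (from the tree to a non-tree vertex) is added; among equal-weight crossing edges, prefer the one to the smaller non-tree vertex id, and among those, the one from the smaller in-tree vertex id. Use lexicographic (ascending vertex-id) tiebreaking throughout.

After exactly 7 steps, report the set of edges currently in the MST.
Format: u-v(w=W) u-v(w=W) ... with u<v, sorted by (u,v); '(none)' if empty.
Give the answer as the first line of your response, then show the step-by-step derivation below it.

0-3(w=9) 0-4(w=6) 1-4(w=1) 2-4(w=1) 2-6(w=3) 4-5(w=4) 5-7(w=2)

step 1: add edge 0-4 (w=6); MST = {0-4(w=6)}
step 2: add edge 1-4 (w=1); MST = {0-4(w=6) 1-4(w=1)}
step 3: add edge 2-4 (w=1); MST = {0-4(w=6) 1-4(w=1) 2-4(w=1)}
step 4: add edge 2-6 (w=3); MST = {0-4(w=6) 1-4(w=1) 2-4(w=1) 2-6(w=3)}
step 5: add edge 4-5 (w=4); MST = {0-4(w=6) 1-4(w=1) 2-4(w=1) 2-6(w=3) 4-5(w=4)}
step 6: add edge 5-7 (w=2); MST = {0-4(w=6) 1-4(w=1) 2-4(w=1) 2-6(w=3) 4-5(w=4) 5-7(w=2)}
step 7: add edge 0-3 (w=9); MST = {0-3(w=9) 0-4(w=6) 1-4(w=1) 2-4(w=1) 2-6(w=3) 4-5(w=4) 5-7(w=2)}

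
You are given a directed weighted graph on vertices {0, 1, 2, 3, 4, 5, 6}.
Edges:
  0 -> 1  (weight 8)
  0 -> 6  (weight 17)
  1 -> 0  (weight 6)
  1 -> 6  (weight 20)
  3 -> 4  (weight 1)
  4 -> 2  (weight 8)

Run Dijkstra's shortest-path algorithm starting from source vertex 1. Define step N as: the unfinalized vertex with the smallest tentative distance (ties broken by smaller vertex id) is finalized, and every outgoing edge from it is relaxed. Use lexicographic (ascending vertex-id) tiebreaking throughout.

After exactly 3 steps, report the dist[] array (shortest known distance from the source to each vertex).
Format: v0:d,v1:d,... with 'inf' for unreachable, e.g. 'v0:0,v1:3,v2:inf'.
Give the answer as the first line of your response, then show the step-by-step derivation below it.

v0:6,v1:0,v2:inf,v3:inf,v4:inf,v5:inf,v6:20

step 1: dist = v0:6,v1:0,v2:inf,v3:inf,v4:inf,v5:inf,v6:20
step 2: dist = v0:6,v1:0,v2:inf,v3:inf,v4:inf,v5:inf,v6:20
step 3: dist = v0:6,v1:0,v2:inf,v3:inf,v4:inf,v5:inf,v6:20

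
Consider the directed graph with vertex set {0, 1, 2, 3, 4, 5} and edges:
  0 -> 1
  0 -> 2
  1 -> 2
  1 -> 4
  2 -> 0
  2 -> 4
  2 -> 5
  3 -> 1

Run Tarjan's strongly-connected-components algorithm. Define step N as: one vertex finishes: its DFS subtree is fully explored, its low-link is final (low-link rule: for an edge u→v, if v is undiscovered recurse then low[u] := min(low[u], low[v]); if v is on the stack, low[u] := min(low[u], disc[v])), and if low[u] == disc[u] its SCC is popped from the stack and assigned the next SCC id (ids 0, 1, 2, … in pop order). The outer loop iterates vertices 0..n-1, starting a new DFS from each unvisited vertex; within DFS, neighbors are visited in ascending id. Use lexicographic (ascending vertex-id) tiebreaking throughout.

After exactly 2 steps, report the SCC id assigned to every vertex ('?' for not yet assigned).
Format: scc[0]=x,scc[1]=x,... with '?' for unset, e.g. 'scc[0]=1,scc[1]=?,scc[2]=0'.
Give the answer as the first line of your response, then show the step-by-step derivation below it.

scc[0]=?,scc[1]=?,scc[2]=?,scc[3]=?,scc[4]=0,scc[5]=1

step 1: low=(low[0]=0,low[1]=1,low[2]=0,low[3]=?,low[4]=3,low[5]=?); scc=(scc[0]=?,scc[1]=?,scc[2]=?,scc[3]=?,scc[4]=0,scc[5]=?)
step 2: low=(low[0]=0,low[1]=1,low[2]=0,low[3]=?,low[4]=3,low[5]=4); scc=(scc[0]=?,scc[1]=?,scc[2]=?,scc[3]=?,scc[4]=0,scc[5]=1)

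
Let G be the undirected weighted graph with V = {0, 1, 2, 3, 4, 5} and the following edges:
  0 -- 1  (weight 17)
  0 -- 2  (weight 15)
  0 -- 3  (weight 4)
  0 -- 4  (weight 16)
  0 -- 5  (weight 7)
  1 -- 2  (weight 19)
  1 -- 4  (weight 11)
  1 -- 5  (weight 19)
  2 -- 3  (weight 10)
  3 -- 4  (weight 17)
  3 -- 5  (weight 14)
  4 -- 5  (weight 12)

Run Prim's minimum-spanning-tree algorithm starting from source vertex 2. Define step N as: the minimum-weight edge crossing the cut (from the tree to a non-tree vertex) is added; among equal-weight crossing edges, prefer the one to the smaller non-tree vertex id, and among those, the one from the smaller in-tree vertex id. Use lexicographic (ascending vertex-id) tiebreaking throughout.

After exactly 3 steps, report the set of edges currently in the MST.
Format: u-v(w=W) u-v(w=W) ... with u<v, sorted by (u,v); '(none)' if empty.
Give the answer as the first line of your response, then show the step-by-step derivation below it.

0-3(w=4) 0-5(w=7) 2-3(w=10)

step 1: add edge 2-3 (w=10); MST = {2-3(w=10)}
step 2: add edge 0-3 (w=4); MST = {0-3(w=4) 2-3(w=10)}
step 3: add edge 0-5 (w=7); MST = {0-3(w=4) 0-5(w=7) 2-3(w=10)}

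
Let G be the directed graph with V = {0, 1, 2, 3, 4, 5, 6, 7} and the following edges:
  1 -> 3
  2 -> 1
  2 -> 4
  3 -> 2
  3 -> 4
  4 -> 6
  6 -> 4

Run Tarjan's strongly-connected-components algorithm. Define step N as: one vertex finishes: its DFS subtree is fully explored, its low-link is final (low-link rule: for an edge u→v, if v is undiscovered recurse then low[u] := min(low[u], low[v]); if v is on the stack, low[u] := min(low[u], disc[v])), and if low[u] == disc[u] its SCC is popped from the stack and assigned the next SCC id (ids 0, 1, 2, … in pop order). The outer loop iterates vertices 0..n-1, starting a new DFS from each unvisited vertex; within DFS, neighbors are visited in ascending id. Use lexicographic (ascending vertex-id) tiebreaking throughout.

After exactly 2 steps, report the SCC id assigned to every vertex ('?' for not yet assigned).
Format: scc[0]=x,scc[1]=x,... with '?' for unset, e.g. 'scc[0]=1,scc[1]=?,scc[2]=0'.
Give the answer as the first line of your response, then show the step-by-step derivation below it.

scc[0]=0,scc[1]=?,scc[2]=?,scc[3]=?,scc[4]=?,scc[5]=?,scc[6]=?,scc[7]=?

step 1: low=(low[0]=0,low[1]=?,low[2]=?,low[3]=?,low[4]=?,low[5]=?,low[6]=?,low[7]=?); scc=(scc[0]=0,scc[1]=?,scc[2]=?,scc[3]=?,scc[4]=?,scc[5]=?,scc[6]=?,scc[7]=?)
step 2: low=(low[0]=0,low[1]=1,low[2]=1,low[3]=2,low[4]=4,low[5]=?,low[6]=4,low[7]=?); scc=(scc[0]=0,scc[1]=?,scc[2]=?,scc[3]=?,scc[4]=?,scc[5]=?,scc[6]=?,scc[7]=?)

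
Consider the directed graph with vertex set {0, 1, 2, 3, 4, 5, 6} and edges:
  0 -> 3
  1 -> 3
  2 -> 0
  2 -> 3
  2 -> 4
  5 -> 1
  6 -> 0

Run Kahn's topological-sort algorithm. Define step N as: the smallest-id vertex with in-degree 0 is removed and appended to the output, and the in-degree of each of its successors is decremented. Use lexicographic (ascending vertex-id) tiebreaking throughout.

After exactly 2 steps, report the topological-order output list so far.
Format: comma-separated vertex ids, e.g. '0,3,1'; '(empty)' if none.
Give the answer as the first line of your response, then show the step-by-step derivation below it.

2,4

step 1: output 2; order=[2]; indeg=(1,1,0,2,0,0,0)
step 2: output 4; order=[2,4]; indeg=(1,1,0,2,0,0,0)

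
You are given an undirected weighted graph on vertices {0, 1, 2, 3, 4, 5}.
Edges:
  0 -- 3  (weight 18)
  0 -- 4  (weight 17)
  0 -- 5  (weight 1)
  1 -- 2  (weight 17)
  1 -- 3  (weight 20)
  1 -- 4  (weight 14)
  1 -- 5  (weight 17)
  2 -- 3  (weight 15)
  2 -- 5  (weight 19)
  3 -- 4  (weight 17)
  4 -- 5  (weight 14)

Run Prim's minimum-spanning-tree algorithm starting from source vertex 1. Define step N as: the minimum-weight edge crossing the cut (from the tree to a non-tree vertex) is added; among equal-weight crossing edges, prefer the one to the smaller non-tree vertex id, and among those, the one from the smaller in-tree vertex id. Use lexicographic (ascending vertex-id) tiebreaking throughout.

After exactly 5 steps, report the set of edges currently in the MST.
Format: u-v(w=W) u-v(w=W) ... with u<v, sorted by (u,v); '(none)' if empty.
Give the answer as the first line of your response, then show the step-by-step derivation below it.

0-5(w=1) 1-2(w=17) 1-4(w=14) 2-3(w=15) 4-5(w=14)

step 1: add edge 1-4 (w=14); MST = {1-4(w=14)}
step 2: add edge 4-5 (w=14); MST = {1-4(w=14) 4-5(w=14)}
step 3: add edge 0-5 (w=1); MST = {0-5(w=1) 1-4(w=14) 4-5(w=14)}
step 4: add edge 1-2 (w=17); MST = {0-5(w=1) 1-2(w=17) 1-4(w=14) 4-5(w=14)}
step 5: add edge 2-3 (w=15); MST = {0-5(w=1) 1-2(w=17) 1-4(w=14) 2-3(w=15) 4-5(w=14)}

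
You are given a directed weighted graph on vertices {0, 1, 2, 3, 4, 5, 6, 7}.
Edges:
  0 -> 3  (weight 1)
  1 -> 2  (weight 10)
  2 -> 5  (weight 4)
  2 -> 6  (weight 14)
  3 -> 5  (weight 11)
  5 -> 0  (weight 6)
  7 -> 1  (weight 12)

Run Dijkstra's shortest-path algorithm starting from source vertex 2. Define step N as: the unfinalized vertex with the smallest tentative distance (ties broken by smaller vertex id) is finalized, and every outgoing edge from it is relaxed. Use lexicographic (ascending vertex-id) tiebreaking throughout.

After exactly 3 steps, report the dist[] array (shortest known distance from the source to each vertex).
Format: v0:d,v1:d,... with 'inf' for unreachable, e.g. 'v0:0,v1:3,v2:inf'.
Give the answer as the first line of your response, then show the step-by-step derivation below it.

v0:10,v1:inf,v2:0,v3:11,v4:inf,v5:4,v6:14,v7:inf

step 1: dist = v0:inf,v1:inf,v2:0,v3:inf,v4:inf,v5:4,v6:14,v7:inf
step 2: dist = v0:10,v1:inf,v2:0,v3:inf,v4:inf,v5:4,v6:14,v7:inf
step 3: dist = v0:10,v1:inf,v2:0,v3:11,v4:inf,v5:4,v6:14,v7:inf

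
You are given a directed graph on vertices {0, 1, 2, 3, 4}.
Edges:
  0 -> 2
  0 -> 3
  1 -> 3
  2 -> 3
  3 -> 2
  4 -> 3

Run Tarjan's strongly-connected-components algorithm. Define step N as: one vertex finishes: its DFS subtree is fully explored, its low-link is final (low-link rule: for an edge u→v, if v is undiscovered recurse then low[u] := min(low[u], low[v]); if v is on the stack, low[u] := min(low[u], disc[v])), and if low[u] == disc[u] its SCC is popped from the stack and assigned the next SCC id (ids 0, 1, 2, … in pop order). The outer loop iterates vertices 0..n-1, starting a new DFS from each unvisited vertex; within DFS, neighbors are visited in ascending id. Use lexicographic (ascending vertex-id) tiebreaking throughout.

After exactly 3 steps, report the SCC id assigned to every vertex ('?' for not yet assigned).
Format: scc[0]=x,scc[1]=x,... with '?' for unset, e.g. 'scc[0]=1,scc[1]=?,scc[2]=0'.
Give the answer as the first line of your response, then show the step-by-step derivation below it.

scc[0]=1,scc[1]=?,scc[2]=0,scc[3]=0,scc[4]=?

step 1: low=(low[0]=0,low[1]=?,low[2]=1,low[3]=1,low[4]=?); scc=(scc[0]=?,scc[1]=?,scc[2]=?,scc[3]=?,scc[4]=?)
step 2: low=(low[0]=0,low[1]=?,low[2]=1,low[3]=1,low[4]=?); scc=(scc[0]=?,scc[1]=?,scc[2]=0,scc[3]=0,scc[4]=?)
step 3: low=(low[0]=0,low[1]=?,low[2]=1,low[3]=1,low[4]=?); scc=(scc[0]=1,scc[1]=?,scc[2]=0,scc[3]=0,scc[4]=?)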